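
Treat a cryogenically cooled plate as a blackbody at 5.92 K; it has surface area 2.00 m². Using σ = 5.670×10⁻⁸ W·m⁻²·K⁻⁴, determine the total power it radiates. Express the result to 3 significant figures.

Area A = 2.00 m².
P = σAT⁴ = 5.670×10⁻⁸ × 2.00 × (5.92)⁴ = 1.39×10⁻⁴ W.

P ≈ 1.39×10⁻⁴ W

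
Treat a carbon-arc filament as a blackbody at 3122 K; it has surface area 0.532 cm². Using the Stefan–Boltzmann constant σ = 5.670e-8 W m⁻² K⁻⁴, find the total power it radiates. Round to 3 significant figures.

P ≈ 287 W

Area A = 0.532 cm² = 5.32×10⁻⁵ m².
P = σAT⁴ = 5.670×10⁻⁸ × 5.32×10⁻⁵ × (3122)⁴ = 287 W.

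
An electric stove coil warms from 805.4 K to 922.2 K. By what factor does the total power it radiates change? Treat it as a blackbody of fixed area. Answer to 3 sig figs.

P ∝ T⁴, so P₂/P₁ = (T₂/T₁)⁴ = (922.2/805.4)⁴ = (1.14502)⁴ = 1.72.

P₂/P₁ ≈ 1.72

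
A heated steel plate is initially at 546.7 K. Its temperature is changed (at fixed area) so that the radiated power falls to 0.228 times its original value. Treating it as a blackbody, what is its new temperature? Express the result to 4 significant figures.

T₂ ≈ 377.8 K

P ∝ T⁴, so T₂/T₁ = (P₂/P₁)^(1/4) = (0.228)^(1/4) = 0.691009.
T₂ = 546.7 × 0.691009 = 377.8 K.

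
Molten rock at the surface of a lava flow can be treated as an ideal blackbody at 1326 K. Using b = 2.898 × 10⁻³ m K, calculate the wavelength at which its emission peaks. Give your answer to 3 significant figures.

Wien's displacement law: λ_max = b/T = (2.898×10⁻³ m·K)/(1326 K) = 2.186×10⁻⁶ m.
That is 2.19×10³ nm, in the infrared range.

λ_max ≈ 2.19×10³ nm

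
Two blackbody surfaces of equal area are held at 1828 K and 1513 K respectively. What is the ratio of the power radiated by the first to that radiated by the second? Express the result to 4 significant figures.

P₁/P₂ ≈ 2.131

With equal areas, P₁/P₂ = (T₁/T₂)⁴ = (1828/1513)⁴ = 2.131.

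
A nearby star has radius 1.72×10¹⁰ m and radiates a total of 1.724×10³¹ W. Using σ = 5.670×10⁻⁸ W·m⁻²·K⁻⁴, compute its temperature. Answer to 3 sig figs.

Surface area A = 4πR² = 4π(1.72×10¹⁰ m)² = 3.71764×10²¹ m².
P = σAT⁴ ⇒ T = (P/(σA))^(1/4) = (1.724×10³¹/(5.670×10⁻⁸×3.71764×10²¹))^(1/4) = 1.69×10⁴ K.

T ≈ 1.69×10⁴ K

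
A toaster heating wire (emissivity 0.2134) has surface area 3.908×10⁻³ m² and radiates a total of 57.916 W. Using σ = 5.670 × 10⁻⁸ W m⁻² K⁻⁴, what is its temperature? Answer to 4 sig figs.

Area A = 3.908×10⁻³ m².
P = εσAT⁴ ⇒ T = (P/(εσA))^(1/4) = (57.916/(0.2134×5.670×10⁻⁸×3.908×10⁻³))^(1/4) = 1052 K.

T ≈ 1052 K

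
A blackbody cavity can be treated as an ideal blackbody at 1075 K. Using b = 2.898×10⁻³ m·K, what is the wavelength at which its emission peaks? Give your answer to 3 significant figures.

λ_max ≈ 2.70×10³ nm

Wien's displacement law: λ_max = b/T = (2.898×10⁻³ m·K)/(1075 K) = 2.696×10⁻⁶ m.
That is 2.70×10³ nm, in the infrared range.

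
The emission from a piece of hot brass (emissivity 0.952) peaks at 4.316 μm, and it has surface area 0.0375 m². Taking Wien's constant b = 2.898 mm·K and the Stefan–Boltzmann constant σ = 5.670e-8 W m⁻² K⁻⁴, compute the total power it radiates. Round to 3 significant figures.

P ≈ 411 W

Wien's law: T = b/λ_max = 2.898×10⁻³/4.316×10⁻⁶ = 671.455 K.
Area A = 0.0375 m².
Then P = εσAT⁴ = 0.952×5.670×10⁻⁸×0.0375×(671.455)⁴ = 411 W.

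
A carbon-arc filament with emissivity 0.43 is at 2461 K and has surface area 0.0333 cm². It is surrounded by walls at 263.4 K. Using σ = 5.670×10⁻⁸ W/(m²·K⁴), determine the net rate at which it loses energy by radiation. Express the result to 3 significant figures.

Net loss ≈ 2.98 W

Area A = 0.0333 cm² = 3.33×10⁻⁶ m².
Net radiated power P_net = εσA(T⁴ − T₀⁴) = 0.43×5.670×10⁻⁸×3.33×10⁻⁶×(2461⁴ − 263.4⁴).
T⁴ − T₀⁴ = 3.66814×10¹³ − 4.81352×10⁹ = 3.66766×10¹³ K⁴, so P_net = 2.98 W.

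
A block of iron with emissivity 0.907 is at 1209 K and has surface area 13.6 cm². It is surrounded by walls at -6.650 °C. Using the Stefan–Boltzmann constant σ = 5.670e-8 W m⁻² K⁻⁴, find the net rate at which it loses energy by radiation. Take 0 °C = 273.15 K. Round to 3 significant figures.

Net loss ≈ 149 W

Surroundings: T = -6.650 °C + 273.15 = 266.500 K.
Area A = 13.6 cm² = 1.36×10⁻³ m².
Net radiated power P_net = εσA(T⁴ − T₀⁴) = 0.907×5.670×10⁻⁸×1.36×10⁻³×(1209⁴ − 266.500⁴).
T⁴ − T₀⁴ = 2.13651×10¹² − 5.04416×10⁹ = 2.13147×10¹² K⁴, so P_net = 149 W.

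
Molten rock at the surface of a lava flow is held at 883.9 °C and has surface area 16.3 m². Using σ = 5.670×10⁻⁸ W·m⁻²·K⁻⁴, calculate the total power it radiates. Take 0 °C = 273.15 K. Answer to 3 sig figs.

P ≈ 1.66×10⁶ W

T = 883.9 °C + 273.15 = 1157.05 K.
Area A = 16.3 m².
P = σAT⁴ = 5.670×10⁻⁸ × 16.3 × (1157.05)⁴ = 1.66×10⁶ W.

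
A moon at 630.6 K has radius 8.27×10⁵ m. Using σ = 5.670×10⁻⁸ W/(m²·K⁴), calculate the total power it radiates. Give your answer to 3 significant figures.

Surface area A = 4πR² = 4π(8.27×10⁵ m)² = 8.59451×10¹² m².
P = σAT⁴ = 5.670×10⁻⁸ × 8.59451×10¹² × (630.6)⁴ = 7.71×10¹⁶ W.

P ≈ 7.71×10¹⁶ W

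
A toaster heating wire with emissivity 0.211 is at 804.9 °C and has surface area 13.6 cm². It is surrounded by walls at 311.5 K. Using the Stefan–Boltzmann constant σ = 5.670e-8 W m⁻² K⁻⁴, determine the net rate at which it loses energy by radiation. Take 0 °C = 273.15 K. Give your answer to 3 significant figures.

T = 804.9 °C + 273.15 = 1078.05 K.
Area A = 13.6 cm² = 1.36×10⁻³ m².
Net radiated power P_net = εσA(T⁴ − T₀⁴) = 0.211×5.670×10⁻⁸×1.36×10⁻³×(1078.05⁴ − 311.5⁴).
T⁴ − T₀⁴ = 1.35069×10¹² − 9.41526×10⁹ = 1.34127×10¹² K⁴, so P_net = 21.8 W.

Net loss ≈ 21.8 W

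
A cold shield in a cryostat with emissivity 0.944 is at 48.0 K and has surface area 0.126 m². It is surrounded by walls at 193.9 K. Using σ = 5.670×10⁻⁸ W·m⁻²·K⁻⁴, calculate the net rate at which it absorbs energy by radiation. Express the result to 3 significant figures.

Net gain ≈ 9.50 W

Area A = 0.126 m².
Net radiated power P_net = εσA(T⁴ − T₀⁴) = 0.944×5.670×10⁻⁸×0.126×(48.0⁴ − 193.9⁴).
T⁴ − T₀⁴ = 5.30842×10⁶ − 1.41355×10⁹ = -1.40824×10⁹ K⁴, so P_net = -9.50 W — negative, meaning a net gain of 9.50 W.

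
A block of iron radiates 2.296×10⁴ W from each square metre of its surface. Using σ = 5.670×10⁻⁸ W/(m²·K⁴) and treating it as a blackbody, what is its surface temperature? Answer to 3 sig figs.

T ≈ 798 K

I = σT⁴, so T = (I/σ)^(1/4) = (2.296×10⁴/(5.670×10⁻⁸))^(1/4) = 798 K.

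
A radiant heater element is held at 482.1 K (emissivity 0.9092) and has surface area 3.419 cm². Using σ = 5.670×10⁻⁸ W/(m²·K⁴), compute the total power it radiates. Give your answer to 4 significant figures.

Area A = 3.419 cm² = 3.419×10⁻⁴ m².
P = εσAT⁴ = 0.9092 × 5.670×10⁻⁸ × 3.419×10⁻⁴ × (482.1)⁴ = 0.9521 W.

P ≈ 0.9521 W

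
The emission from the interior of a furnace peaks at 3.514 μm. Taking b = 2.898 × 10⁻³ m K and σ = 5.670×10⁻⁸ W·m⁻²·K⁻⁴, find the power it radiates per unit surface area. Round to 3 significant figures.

I ≈ 2.62×10⁴ W/m²

Wien's law: T = b/λ_max = 2.898×10⁻³/3.514×10⁻⁶ = 824.701 K.
Then I = σT⁴ = 5.670×10⁻⁸×(824.701)⁴ = 2.62×10⁴ W/m².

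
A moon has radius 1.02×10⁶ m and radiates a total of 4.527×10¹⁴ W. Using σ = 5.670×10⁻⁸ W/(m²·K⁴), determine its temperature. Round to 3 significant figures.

Surface area A = 4πR² = 4π(1.02×10⁶ m)² = 1.30741×10¹³ m².
P = σAT⁴ ⇒ T = (P/(σA))^(1/4) = (4.527×10¹⁴/(5.670×10⁻⁸×1.30741×10¹³))^(1/4) = 157 K.

T ≈ 157 K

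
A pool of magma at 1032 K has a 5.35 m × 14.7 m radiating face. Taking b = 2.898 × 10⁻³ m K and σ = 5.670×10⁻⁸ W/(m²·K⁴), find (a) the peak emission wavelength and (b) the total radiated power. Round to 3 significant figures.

(a) λ_max = b/T = 2.898×10⁻³/1032 = 2.808×10⁻⁶ m = 2.81×10³ nm.
Area A = 5.35 × 14.7 = 78.645 m².
(b) P = σAT⁴ = 5.670×10⁻⁸×78.645×(1032)⁴ = 5.06×10⁶ W.

λ_max ≈ 2.81×10³ nm; P ≈ 5.06×10⁶ W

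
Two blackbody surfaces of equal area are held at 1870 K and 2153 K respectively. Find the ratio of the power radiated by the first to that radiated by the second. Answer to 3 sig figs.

P₁/P₂ ≈ 0.569

With equal areas, P₁/P₂ = (T₁/T₂)⁴ = (1870/2153)⁴ = 0.569.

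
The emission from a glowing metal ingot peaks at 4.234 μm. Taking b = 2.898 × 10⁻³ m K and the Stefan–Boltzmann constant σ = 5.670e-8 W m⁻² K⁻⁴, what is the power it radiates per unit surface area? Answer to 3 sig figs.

I ≈ 1.24×10⁴ W/m²

Wien's law: T = b/λ_max = 2.898×10⁻³/4.234×10⁻⁶ = 684.459 K.
Then I = σT⁴ = 5.670×10⁻⁸×(684.459)⁴ = 1.24×10⁴ W/m².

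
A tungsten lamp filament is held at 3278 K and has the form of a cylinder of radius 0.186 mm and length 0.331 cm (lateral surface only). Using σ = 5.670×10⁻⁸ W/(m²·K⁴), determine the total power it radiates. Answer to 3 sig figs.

Lateral area A = 2πrL = 2π×1.86×10⁻⁴×3.31×10⁻³ = 3.86831×10⁻⁶ m².
P = σAT⁴ = 5.670×10⁻⁸ × 3.86831×10⁻⁶ × (3278)⁴ = 25.3 W.

P ≈ 25.3 W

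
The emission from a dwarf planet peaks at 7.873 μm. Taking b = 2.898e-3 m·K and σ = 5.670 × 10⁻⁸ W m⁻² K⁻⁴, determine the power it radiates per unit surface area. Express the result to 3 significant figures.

I ≈ 1.04×10³ W/m²

Wien's law: T = b/λ_max = 2.898×10⁻³/7.873×10⁻⁶ = 368.093 K.
Then I = σT⁴ = 5.670×10⁻⁸×(368.093)⁴ = 1.04×10³ W/m².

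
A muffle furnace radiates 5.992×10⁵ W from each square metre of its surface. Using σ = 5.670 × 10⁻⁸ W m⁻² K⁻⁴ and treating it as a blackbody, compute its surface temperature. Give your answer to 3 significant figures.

T ≈ 1.80×10³ K

I = σT⁴, so T = (I/σ)^(1/4) = (5.992×10⁵/(5.670×10⁻⁸))^(1/4) = 1.80×10³ K.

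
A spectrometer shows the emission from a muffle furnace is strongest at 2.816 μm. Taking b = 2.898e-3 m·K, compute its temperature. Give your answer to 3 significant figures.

T ≈ 1.03×10³ K

Wien's law gives T = b/λ_max = (2.898×10⁻³ m·K)/(2.816×10⁻⁶ m) = 1.03×10³ K.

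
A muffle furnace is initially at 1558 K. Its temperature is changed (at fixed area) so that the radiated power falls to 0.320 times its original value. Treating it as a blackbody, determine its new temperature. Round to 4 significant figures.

T₂ ≈ 1172 K

P ∝ T⁴, so T₂/T₁ = (P₂/P₁)^(1/4) = (0.320)^(1/4) = 0.752121.
T₂ = 1558 × 0.752121 = 1172 K.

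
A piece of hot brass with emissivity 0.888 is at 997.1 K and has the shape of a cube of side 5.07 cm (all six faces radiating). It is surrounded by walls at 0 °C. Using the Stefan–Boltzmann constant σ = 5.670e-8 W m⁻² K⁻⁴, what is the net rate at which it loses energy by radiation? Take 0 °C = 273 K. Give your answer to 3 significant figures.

Net loss ≈ 763 W

Surroundings: T = 0 °C + 273 = 273 K.
Area A = 6s² = 6×(0.0507 m)² = 0.0154229 m².
Net radiated power P_net = εσA(T⁴ − T₀⁴) = 0.888×5.670×10⁻⁸×0.0154229×(997.1⁴ − 273⁴).
T⁴ − T₀⁴ = 9.88450×10¹¹ − 5.55457×10⁹ = 9.82895×10¹¹ K⁴, so P_net = 763 W.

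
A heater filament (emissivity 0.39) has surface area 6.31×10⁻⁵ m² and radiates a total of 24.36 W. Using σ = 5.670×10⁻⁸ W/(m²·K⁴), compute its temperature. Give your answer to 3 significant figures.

Area A = 6.31×10⁻⁵ m².
P = εσAT⁴ ⇒ T = (P/(εσA))^(1/4) = (24.36/(0.39×5.670×10⁻⁸×6.31×10⁻⁵))^(1/4) = 2.04×10³ K.

T ≈ 2.04×10³ K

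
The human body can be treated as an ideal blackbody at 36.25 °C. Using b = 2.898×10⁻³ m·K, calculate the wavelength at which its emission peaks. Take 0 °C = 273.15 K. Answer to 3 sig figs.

T = 36.25 °C + 273.15 = 309.40 K.
Wien's displacement law: λ_max = b/T = (2.898×10⁻³ m·K)/(309.40 K) = 9.367×10⁻⁶ m.
That is 9.37 μm, in the infrared range.

λ_max ≈ 9.37 μm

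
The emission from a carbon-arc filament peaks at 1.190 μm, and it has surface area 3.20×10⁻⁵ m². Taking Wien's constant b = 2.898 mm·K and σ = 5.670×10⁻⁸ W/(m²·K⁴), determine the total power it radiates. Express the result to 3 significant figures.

P ≈ 63.8 W

Wien's law: T = b/λ_max = 2.898×10⁻³/1.190×10⁻⁶ = 2435.29 K.
Area A = 3.20×10⁻⁵ m².
Then P = σAT⁴ = 5.670×10⁻⁸×3.20×10⁻⁵×(2435.29)⁴ = 63.8 W.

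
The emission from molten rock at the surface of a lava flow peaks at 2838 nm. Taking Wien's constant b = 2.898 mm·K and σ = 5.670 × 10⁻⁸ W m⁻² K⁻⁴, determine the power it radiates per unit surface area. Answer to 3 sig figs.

Wien's law: T = b/λ_max = 2.898×10⁻³/2.838×10⁻⁶ = 1021.14 K.
Then I = σT⁴ = 5.670×10⁻⁸×(1021.14)⁴ = 6.16×10⁴ W/m².

I ≈ 6.16×10⁴ W/m²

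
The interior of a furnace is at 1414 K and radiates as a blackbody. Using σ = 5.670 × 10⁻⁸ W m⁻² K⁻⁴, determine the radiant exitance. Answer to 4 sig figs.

I ≈ 2.267×10⁵ W/m²

Stefan–Boltzmann: I = σT⁴ = 5.670×10⁻⁸ × (1414)⁴ = 2.267×10⁵ W/m².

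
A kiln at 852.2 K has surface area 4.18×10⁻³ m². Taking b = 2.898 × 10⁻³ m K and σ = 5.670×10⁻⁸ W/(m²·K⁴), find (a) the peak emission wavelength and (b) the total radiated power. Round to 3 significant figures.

(a) λ_max = b/T = 2.898×10⁻³/852.2 = 3.401×10⁻⁶ m = 3.40 μm.
Area A = 4.18×10⁻³ m².
(b) P = σAT⁴ = 5.670×10⁻⁸×4.18×10⁻³×(852.2)⁴ = 125 W.

λ_max ≈ 3.40 μm; P ≈ 125 W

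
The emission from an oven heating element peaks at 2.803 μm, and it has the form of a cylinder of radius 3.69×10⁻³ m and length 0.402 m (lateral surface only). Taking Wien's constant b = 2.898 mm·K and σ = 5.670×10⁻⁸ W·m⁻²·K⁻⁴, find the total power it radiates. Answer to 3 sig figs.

Wien's law: T = b/λ_max = 2.898×10⁻³/2.803×10⁻⁶ = 1033.89 K.
Lateral area A = 2πrL = 2π×3.69×10⁻³×0.402 = 9.32035×10⁻³ m².
Then P = σAT⁴ = 5.670×10⁻⁸×9.32035×10⁻³×(1033.89)⁴ = 604 W.

P ≈ 604 W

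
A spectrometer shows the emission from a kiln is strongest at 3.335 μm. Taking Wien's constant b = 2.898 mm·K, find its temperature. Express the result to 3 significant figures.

T ≈ 869 K

Wien's law gives T = b/λ_max = (2.898×10⁻³ m·K)/(3.335×10⁻⁶ m) = 869 K.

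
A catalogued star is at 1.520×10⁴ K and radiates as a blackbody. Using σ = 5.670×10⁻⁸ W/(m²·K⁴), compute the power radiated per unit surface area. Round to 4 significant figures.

I ≈ 3.027×10⁹ W/m²

Stefan–Boltzmann: I = σT⁴ = 5.670×10⁻⁸ × (1.520×10⁴)⁴ = 3.027×10⁹ W/m².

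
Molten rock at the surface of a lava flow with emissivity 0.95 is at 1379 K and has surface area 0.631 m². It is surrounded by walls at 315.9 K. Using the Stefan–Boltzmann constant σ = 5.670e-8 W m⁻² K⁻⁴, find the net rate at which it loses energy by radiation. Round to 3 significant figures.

Net loss ≈ 1.23×10⁵ W

Area A = 0.631 m².
Net radiated power P_net = εσA(T⁴ − T₀⁴) = 0.95×5.670×10⁻⁸×0.631×(1379⁴ − 315.9⁴).
T⁴ − T₀⁴ = 3.61624×10¹² − 9.95860×10⁹ = 3.60628×10¹² K⁴, so P_net = 1.23×10⁵ W.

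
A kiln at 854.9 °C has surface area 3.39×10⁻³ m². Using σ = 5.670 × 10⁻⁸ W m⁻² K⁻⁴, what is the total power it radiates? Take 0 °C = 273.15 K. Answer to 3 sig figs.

T = 854.9 °C + 273.15 = 1128.05 K.
Area A = 3.39×10⁻³ m².
P = σAT⁴ = 5.670×10⁻⁸ × 3.39×10⁻³ × (1128.05)⁴ = 311 W.

P ≈ 311 W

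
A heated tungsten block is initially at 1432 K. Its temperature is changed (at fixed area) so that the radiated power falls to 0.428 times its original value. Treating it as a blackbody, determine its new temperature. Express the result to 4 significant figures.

T₂ ≈ 1158 K

P ∝ T⁴, so T₂/T₁ = (P₂/P₁)^(1/4) = (0.428)^(1/4) = 0.808837.
T₂ = 1432 × 0.808837 = 1158 K.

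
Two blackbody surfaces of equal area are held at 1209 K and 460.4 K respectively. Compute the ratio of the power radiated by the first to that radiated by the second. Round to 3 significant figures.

With equal areas, P₁/P₂ = (T₁/T₂)⁴ = (1209/460.4)⁴ = 47.6.

P₁/P₂ ≈ 47.6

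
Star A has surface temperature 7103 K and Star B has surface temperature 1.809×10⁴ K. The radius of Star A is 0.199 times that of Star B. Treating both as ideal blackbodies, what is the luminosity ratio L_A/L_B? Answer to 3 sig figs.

L_A/L_B ≈ 9.41×10⁻⁴

L ∝ R²T⁴, so L_A/L_B = (R_A/R_B)²(T_A/T_B)⁴ = (0.199)² × (7103/1.809×10⁴)⁴ = 0.039601 × 0.0237691 = 9.41×10⁻⁴.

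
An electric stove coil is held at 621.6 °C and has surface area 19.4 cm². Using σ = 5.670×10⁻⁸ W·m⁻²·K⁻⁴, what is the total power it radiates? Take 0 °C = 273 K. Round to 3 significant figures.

T = 621.6 °C + 273 = 894.6 K.
Area A = 19.4 cm² = 1.94×10⁻³ m².
P = σAT⁴ = 5.670×10⁻⁸ × 1.94×10⁻³ × (894.6)⁴ = 70.5 W.

P ≈ 70.5 W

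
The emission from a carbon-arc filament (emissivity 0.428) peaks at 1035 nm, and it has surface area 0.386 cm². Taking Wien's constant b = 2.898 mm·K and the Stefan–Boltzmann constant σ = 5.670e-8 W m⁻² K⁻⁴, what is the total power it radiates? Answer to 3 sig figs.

P ≈ 57.6 W

Wien's law: T = b/λ_max = 2.898×10⁻³/1.035×10⁻⁶ = 2800.00 K.
Area A = 0.386 cm² = 3.86×10⁻⁵ m².
Then P = εσAT⁴ = 0.428×5.670×10⁻⁸×3.86×10⁻⁵×(2800.00)⁴ = 57.6 W.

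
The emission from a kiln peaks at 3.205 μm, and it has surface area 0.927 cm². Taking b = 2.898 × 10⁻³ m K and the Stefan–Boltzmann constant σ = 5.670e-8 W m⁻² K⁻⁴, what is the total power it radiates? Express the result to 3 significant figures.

P ≈ 3.51 W

Wien's law: T = b/λ_max = 2.898×10⁻³/3.205×10⁻⁶ = 904.212 K.
Area A = 0.927 cm² = 9.27×10⁻⁵ m².
Then P = σAT⁴ = 5.670×10⁻⁸×9.27×10⁻⁵×(904.212)⁴ = 3.51 W.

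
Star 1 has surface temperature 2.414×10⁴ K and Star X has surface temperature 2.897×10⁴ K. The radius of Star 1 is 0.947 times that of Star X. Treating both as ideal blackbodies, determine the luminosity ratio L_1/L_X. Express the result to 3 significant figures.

L ∝ R²T⁴, so L_1/L_X = (R_1/R_X)²(T_1/T_X)⁴ = (0.947)² × (2.414×10⁴/2.897×10⁴)⁴ = 0.896809 × 0.482120 = 0.432.

L_1/L_X ≈ 0.432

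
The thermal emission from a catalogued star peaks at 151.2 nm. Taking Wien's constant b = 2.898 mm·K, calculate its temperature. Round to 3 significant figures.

T ≈ 1.92×10⁴ K

Wien's law gives T = b/λ_max = (2.898×10⁻³ m·K)/(1.512×10⁻⁷ m) = 1.92×10⁴ K.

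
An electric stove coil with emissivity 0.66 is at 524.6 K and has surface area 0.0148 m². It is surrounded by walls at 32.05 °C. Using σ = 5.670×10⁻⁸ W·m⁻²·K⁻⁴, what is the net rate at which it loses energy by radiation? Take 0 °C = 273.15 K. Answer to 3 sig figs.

Net loss ≈ 37.1 W

Surroundings: T = 32.05 °C + 273.15 = 305.20 K.
Area A = 0.0148 m².
Net radiated power P_net = εσA(T⁴ − T₀⁴) = 0.66×5.670×10⁻⁸×0.0148×(524.6⁴ − 305.20⁴).
T⁴ − T₀⁴ = 7.57379×10¹⁰ − 8.67637×10⁹ = 6.70615×10¹⁰ K⁴, so P_net = 37.1 W.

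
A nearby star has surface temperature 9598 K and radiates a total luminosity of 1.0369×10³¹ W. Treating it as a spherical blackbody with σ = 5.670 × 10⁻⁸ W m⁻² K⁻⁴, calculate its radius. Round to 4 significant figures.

L = 4πR²σT⁴ ⇒ R = √(L/(4πσT⁴)).
σT⁴ = 4.81178×10⁸ W/m², so R = √(1.0369×10³¹/(4π×4.81178×10⁸)) = 4.141×10¹⁰ m.

R ≈ 4.141×10¹⁰ m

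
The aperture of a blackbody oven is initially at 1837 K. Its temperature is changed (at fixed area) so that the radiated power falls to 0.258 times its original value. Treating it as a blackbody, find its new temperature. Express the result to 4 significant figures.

T₂ ≈ 1309 K

P ∝ T⁴, so T₂/T₁ = (P₂/P₁)^(1/4) = (0.258)^(1/4) = 0.712697.
T₂ = 1837 × 0.712697 = 1309 K.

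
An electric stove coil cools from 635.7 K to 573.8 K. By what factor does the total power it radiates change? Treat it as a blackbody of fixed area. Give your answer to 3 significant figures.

P ∝ T⁴, so P₂/P₁ = (T₂/T₁)⁴ = (573.8/635.7)⁴ = (0.902627)⁴ = 0.664.

P₂/P₁ ≈ 0.664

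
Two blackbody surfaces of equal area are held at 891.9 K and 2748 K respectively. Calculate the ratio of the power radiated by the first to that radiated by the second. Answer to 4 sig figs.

P₁/P₂ ≈ 0.01110

With equal areas, P₁/P₂ = (T₁/T₂)⁴ = (891.9/2748)⁴ = 0.01110.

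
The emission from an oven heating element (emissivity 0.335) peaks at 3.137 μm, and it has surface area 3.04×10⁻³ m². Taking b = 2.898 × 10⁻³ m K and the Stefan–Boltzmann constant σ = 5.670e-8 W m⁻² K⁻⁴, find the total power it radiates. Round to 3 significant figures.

Wien's law: T = b/λ_max = 2.898×10⁻³/3.137×10⁻⁶ = 923.813 K.
Area A = 3.04×10⁻³ m².
Then P = εσAT⁴ = 0.335×5.670×10⁻⁸×3.04×10⁻³×(923.813)⁴ = 42.1 W.

P ≈ 42.1 W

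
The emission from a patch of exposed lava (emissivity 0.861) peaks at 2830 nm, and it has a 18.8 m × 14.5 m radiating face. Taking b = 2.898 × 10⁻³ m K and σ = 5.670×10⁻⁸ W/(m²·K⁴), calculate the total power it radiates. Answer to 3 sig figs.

Wien's law: T = b/λ_max = 2.898×10⁻³/2.830×10⁻⁶ = 1024.03 K.
Area A = 18.8 × 14.5 = 272.6 m².
Then P = εσAT⁴ = 0.861×5.670×10⁻⁸×272.6×(1024.03)⁴ = 1.46×10⁷ W.

P ≈ 1.46×10⁷ W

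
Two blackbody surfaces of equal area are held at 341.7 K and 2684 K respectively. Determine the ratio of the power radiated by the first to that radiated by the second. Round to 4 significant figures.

P₁/P₂ ≈ 2.627×10⁻⁴

With equal areas, P₁/P₂ = (T₁/T₂)⁴ = (341.7/2684)⁴ = 2.627×10⁻⁴.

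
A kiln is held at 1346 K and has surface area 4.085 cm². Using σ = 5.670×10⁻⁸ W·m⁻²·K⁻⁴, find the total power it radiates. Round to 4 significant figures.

Area A = 4.085 cm² = 4.085×10⁻⁴ m².
P = σAT⁴ = 5.670×10⁻⁸ × 4.085×10⁻⁴ × (1346)⁴ = 76.02 W.

P ≈ 76.02 W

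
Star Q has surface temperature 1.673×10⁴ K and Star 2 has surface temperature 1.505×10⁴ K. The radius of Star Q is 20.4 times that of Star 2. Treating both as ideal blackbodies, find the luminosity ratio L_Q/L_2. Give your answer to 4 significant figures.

L_Q/L_2 ≈ 635.5

L ∝ R²T⁴, so L_Q/L_2 = (R_Q/R_2)²(T_Q/T_2)⁴ = (20.4)² × (1.673×10⁴/1.505×10⁴)⁴ = 416.16 × 1.52700 = 635.5.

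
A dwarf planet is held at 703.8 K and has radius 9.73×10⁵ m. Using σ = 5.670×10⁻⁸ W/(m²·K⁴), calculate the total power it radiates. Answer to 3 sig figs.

P ≈ 1.66×10¹⁷ W

Surface area A = 4πR² = 4π(9.73×10⁵ m)² = 1.18969×10¹³ m².
P = σAT⁴ = 5.670×10⁻⁸ × 1.18969×10¹³ × (703.8)⁴ = 1.66×10¹⁷ W.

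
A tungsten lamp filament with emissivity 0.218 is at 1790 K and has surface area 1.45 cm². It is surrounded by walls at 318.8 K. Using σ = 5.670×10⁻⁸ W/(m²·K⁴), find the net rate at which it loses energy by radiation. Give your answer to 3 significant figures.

Net loss ≈ 18.4 W

Area A = 1.45 cm² = 1.45×10⁻⁴ m².
Net radiated power P_net = εσA(T⁴ − T₀⁴) = 0.218×5.670×10⁻⁸×1.45×10⁻⁴×(1790⁴ − 318.8⁴).
T⁴ − T₀⁴ = 1.02663×10¹³ − 1.03294×10¹⁰ = 1.02560×10¹³ K⁴, so P_net = 18.4 W.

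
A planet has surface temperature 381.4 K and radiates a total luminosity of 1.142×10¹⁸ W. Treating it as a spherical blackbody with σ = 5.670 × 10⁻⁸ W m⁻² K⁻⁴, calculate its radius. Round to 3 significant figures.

L = 4πR²σT⁴ ⇒ R = √(L/(4πσT⁴)).
σT⁴ = 1199.79 W/m², so R = √(1.142×10¹⁸/(4π×1199.79)) = 8.70×10⁶ m.

R ≈ 8.70×10⁶ m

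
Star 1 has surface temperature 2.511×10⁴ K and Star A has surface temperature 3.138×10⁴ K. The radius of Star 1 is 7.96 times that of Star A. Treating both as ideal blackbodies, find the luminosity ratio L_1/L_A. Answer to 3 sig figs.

L_1/L_A ≈ 26.0

L ∝ R²T⁴, so L_1/L_A = (R_1/R_A)²(T_1/T_A)⁴ = (7.96)² × (2.511×10⁴/3.138×10⁴)⁴ = 63.3616 × 0.409992 = 26.0.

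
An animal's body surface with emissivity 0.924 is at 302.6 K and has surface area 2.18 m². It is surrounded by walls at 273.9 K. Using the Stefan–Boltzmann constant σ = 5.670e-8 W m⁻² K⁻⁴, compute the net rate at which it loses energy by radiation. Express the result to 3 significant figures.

Net loss ≈ 315 W

Area A = 2.18 m².
Net radiated power P_net = εσA(T⁴ − T₀⁴) = 0.924×5.670×10⁻⁸×2.18×(302.6⁴ − 273.9⁴).
T⁴ − T₀⁴ = 8.38447×10⁹ − 5.62818×10⁹ = 2.75629×10⁹ K⁴, so P_net = 315 W.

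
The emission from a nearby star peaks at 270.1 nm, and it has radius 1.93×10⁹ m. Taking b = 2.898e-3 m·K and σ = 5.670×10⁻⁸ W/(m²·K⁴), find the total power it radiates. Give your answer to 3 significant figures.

Wien's law: T = b/λ_max = 2.898×10⁻³/2.701×10⁻⁷ = 10729.4 K.
Surface area A = 4πR² = 4π(1.93×10⁹ m)² = 4.68085×10¹⁹ m².
Then P = σAT⁴ = 5.670×10⁻⁸×4.68085×10¹⁹×(10729.4)⁴ = 3.52×10²⁸ W.

P ≈ 3.52×10²⁸ W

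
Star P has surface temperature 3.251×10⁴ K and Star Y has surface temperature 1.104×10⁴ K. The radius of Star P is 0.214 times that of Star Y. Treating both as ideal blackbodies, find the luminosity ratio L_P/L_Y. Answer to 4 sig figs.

L ∝ R²T⁴, so L_P/L_Y = (R_P/R_Y)²(T_P/T_Y)⁴ = (0.214)² × (3.251×10⁴/1.104×10⁴)⁴ = 0.045796 × 75.1955 = 3.444.

L_P/L_Y ≈ 3.444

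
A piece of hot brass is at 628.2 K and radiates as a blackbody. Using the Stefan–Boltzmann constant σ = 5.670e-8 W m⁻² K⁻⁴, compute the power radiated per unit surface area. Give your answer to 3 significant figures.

I ≈ 8.83×10³ W/m²

Stefan–Boltzmann: I = σT⁴ = 5.670×10⁻⁸ × (628.2)⁴ = 8.83×10³ W/m².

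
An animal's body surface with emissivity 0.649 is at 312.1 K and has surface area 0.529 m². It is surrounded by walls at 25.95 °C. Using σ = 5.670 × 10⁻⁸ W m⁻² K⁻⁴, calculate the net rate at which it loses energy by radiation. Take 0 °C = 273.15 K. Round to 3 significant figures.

Surroundings: T = 25.95 °C + 273.15 = 299.10 K.
Area A = 0.529 m².
Net radiated power P_net = εσA(T⁴ − T₀⁴) = 0.649×5.670×10⁻⁸×0.529×(312.1⁴ − 299.10⁴).
T⁴ − T₀⁴ = 9.48801×10⁹ − 8.00324×10⁹ = 1.48477×10⁹ K⁴, so P_net = 28.9 W.

Net loss ≈ 28.9 W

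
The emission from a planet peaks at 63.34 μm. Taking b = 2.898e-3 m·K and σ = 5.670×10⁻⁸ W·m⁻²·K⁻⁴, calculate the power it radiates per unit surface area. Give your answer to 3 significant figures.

Wien's law: T = b/λ_max = 2.898×10⁻³/6.334×10⁻⁵ = 45.7531 K.
Then I = σT⁴ = 5.670×10⁻⁸×(45.7531)⁴ = 0.248 W/m².

I ≈ 0.248 W/m²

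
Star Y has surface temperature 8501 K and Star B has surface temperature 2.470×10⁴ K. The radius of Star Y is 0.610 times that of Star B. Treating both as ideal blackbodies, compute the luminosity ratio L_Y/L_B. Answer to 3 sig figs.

L ∝ R²T⁴, so L_Y/L_B = (R_Y/R_B)²(T_Y/T_B)⁴ = (0.610)² × (8501/2.470×10⁴)⁴ = 0.3721 × 0.0140311 = 5.22×10⁻³.

L_Y/L_B ≈ 5.22×10⁻³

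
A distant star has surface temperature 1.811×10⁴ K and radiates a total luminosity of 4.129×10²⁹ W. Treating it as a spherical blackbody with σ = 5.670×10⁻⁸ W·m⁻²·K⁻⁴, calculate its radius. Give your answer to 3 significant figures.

R ≈ 2.32×10⁹ m

L = 4πR²σT⁴ ⇒ R = √(L/(4πσT⁴)).
σT⁴ = 6.09898×10⁹ W/m², so R = √(4.129×10²⁹/(4π×6.09898×10⁹)) = 2.32×10⁹ m.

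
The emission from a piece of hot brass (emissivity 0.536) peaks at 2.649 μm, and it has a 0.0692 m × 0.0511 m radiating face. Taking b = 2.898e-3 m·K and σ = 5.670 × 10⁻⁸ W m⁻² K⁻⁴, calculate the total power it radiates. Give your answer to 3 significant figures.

Wien's law: T = b/λ_max = 2.898×10⁻³/2.649×10⁻⁶ = 1094.00 K.
Area A = 0.0692 × 0.0511 = 3.53612×10⁻³ m².
Then P = εσAT⁴ = 0.536×5.670×10⁻⁸×3.53612×10⁻³×(1094.00)⁴ = 154 W.

P ≈ 154 W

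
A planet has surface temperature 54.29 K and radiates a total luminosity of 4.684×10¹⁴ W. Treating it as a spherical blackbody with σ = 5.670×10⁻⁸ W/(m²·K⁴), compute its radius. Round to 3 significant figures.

R ≈ 8.70×10⁶ m

L = 4πR²σT⁴ ⇒ R = √(L/(4πσT⁴)).
σT⁴ = 0.492564 W/m², so R = √(4.684×10¹⁴/(4π×0.492564)) = 8.70×10⁶ m.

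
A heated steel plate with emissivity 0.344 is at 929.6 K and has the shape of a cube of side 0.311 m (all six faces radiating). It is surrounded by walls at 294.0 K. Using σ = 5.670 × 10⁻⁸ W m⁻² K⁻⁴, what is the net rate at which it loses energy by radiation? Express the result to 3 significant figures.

Net loss ≈ 8.37×10³ W

Area A = 6s² = 6×(0.311 m)² = 0.580326 m².
Net radiated power P_net = εσA(T⁴ − T₀⁴) = 0.344×5.670×10⁻⁸×0.580326×(929.6⁴ − 294.0⁴).
T⁴ − T₀⁴ = 7.46766×10¹¹ − 7.47118×10⁹ = 7.39295×10¹¹ K⁴, so P_net = 8.37×10³ W.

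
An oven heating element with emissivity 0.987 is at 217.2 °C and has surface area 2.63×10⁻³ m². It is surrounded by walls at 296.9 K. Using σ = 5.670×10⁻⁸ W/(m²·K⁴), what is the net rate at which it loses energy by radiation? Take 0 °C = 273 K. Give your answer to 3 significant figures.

Net loss ≈ 7.35 W

T = 217.2 °C + 273 = 490.2 K.
Area A = 2.63×10⁻³ m².
Net radiated power P_net = εσA(T⁴ − T₀⁴) = 0.987×5.670×10⁻⁸×2.63×10⁻³×(490.2⁴ − 296.9⁴).
T⁴ − T₀⁴ = 5.77422×10¹⁰ − 7.77035×10⁹ = 4.99718×10¹⁰ K⁴, so P_net = 7.35 W.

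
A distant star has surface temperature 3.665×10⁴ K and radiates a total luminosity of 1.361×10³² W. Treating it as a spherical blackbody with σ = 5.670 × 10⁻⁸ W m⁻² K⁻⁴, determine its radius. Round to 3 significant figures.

L = 4πR²σT⁴ ⇒ R = √(L/(4πσT⁴)).
σT⁴ = 1.02301×10¹¹ W/m², so R = √(1.361×10³²/(4π×1.02301×10¹¹)) = 1.03×10¹⁰ m.

R ≈ 1.03×10¹⁰ m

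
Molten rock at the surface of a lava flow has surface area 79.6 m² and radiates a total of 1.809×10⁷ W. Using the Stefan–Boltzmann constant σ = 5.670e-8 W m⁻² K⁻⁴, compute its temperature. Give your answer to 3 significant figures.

T ≈ 1.41×10³ K

Area A = 79.6 m².
P = σAT⁴ ⇒ T = (P/(σA))^(1/4) = (1.809×10⁷/(5.670×10⁻⁸×79.6))^(1/4) = 1.41×10³ K.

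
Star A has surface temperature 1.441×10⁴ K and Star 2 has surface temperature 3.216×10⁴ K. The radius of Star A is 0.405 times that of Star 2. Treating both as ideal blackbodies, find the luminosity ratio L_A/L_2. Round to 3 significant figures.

L ∝ R²T⁴, so L_A/L_2 = (R_A/R_2)²(T_A/T_2)⁴ = (0.405)² × (1.441×10⁴/3.216×10⁴)⁴ = 0.164025 × 0.0403080 = 6.61×10⁻³.

L_A/L_2 ≈ 6.61×10⁻³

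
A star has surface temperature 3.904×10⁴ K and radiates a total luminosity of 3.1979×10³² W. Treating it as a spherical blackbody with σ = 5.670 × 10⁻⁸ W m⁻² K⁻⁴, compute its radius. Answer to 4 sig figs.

R ≈ 1.390×10¹⁰ m

L = 4πR²σT⁴ ⇒ R = √(L/(4πσT⁴)).
σT⁴ = 1.31711×10¹¹ W/m², so R = √(3.1979×10³²/(4π×1.31711×10¹¹)) = 1.390×10¹⁰ m.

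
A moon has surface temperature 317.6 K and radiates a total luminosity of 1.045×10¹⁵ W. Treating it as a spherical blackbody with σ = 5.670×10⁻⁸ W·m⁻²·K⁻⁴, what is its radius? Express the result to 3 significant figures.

L = 4πR²σT⁴ ⇒ R = √(L/(4πσT⁴)).
σT⁴ = 576.906 W/m², so R = √(1.045×10¹⁵/(4π×576.906)) = 3.80×10⁵ m.

R ≈ 3.80×10⁵ m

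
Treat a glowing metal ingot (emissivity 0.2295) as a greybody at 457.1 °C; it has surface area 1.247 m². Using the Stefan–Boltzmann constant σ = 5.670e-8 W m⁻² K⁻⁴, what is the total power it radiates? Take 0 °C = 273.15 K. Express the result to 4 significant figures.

T = 457.1 °C + 273.15 = 730.25 K.
Area A = 1.247 m².
P = εσAT⁴ = 0.2295 × 5.670×10⁻⁸ × 1.247 × (730.25)⁴ = 4614 W.

P ≈ 4614 W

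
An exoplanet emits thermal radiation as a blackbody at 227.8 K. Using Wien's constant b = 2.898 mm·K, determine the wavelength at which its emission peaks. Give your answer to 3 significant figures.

λ_max ≈ 12.7 μm

Wien's displacement law: λ_max = b/T = (2.898×10⁻³ m·K)/(227.8 K) = 1.272×10⁻⁵ m.
That is 12.7 μm, in the infrared range.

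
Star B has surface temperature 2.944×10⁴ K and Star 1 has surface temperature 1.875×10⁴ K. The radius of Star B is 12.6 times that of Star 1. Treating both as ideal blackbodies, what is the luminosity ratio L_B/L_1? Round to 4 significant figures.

L ∝ R²T⁴, so L_B/L_1 = (R_B/R_1)²(T_B/T_1)⁴ = (12.6)² × (2.944×10⁴/1.875×10⁴)⁴ = 158.76 × 6.07780 = 964.9.

L_B/L_1 ≈ 964.9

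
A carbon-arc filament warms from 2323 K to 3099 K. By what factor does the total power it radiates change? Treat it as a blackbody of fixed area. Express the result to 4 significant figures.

P ∝ T⁴, so P₂/P₁ = (T₂/T₁)⁴ = (3099/2323)⁴ = (1.33405)⁴ = 3.167.

P₂/P₁ ≈ 3.167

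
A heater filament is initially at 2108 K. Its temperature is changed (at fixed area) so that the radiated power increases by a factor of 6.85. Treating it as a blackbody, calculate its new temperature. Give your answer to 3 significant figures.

P ∝ T⁴, so T₂/T₁ = (P₂/P₁)^(1/4) = (6.85)^(1/4) = 1.61779.
T₂ = 2108 × 1.61779 = 3.41×10³ K.

T₂ ≈ 3.41×10³ K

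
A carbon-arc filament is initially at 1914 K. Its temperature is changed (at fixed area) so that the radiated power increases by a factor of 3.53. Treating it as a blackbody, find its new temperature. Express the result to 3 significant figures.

T₂ ≈ 2.62×10³ K

P ∝ T⁴, so T₂/T₁ = (P₂/P₁)^(1/4) = (3.53)^(1/4) = 1.37070.
T₂ = 1914 × 1.37070 = 2.62×10³ K.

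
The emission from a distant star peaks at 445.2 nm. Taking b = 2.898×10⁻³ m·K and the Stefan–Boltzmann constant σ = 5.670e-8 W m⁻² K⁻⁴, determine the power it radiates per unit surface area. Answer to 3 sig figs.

I ≈ 1.02×10⁸ W/m²

Wien's law: T = b/λ_max = 2.898×10⁻³/4.452×10⁻⁷ = 6509.43 K.
Then I = σT⁴ = 5.670×10⁻⁸×(6509.43)⁴ = 1.02×10⁸ W/m².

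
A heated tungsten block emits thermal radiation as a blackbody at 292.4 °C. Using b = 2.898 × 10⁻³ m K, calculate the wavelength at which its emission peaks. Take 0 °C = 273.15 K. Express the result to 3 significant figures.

T = 292.4 °C + 273.15 = 565.55 K.
Wien's displacement law: λ_max = b/T = (2.898×10⁻³ m·K)/(565.55 K) = 5.124×10⁻⁶ m.
That is 5.12 μm, in the infrared range.

λ_max ≈ 5.12 μm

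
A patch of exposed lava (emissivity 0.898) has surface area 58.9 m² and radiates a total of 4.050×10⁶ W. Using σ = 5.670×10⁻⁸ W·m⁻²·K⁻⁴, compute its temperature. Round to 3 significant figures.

Area A = 58.9 m².
P = εσAT⁴ ⇒ T = (P/(εσA))^(1/4) = (4.050×10⁶/(0.898×5.670×10⁻⁸×58.9))^(1/4) = 1.08×10³ K.

T ≈ 1.08×10³ K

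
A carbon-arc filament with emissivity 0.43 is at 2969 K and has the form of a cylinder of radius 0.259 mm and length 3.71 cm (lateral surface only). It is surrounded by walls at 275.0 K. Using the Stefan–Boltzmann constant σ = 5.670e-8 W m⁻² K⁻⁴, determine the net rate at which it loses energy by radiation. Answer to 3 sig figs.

Net loss ≈ 114 W

Lateral area A = 2πrL = 2π×2.59×10⁻⁴×0.0371 = 6.03745×10⁻⁵ m².
Net radiated power P_net = εσA(T⁴ − T₀⁴) = 0.43×5.670×10⁻⁸×6.03745×10⁻⁵×(2969⁴ − 275.0⁴).
T⁴ − T₀⁴ = 7.77035×10¹³ − 5.71914×10⁹ = 7.76978×10¹³ K⁴, so P_net = 114 W.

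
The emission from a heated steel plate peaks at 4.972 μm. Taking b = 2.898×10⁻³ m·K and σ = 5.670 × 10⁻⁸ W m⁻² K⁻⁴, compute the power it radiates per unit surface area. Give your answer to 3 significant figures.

I ≈ 6.54×10³ W/m²

Wien's law: T = b/λ_max = 2.898×10⁻³/4.972×10⁻⁶ = 582.864 K.
Then I = σT⁴ = 5.670×10⁻⁸×(582.864)⁴ = 6.54×10³ W/m².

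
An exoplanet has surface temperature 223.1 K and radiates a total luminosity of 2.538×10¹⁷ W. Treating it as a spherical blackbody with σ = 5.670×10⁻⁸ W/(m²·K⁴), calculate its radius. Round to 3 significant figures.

R ≈ 1.20×10⁷ m

L = 4πR²σT⁴ ⇒ R = √(L/(4πσT⁴)).
σT⁴ = 140.469 W/m², so R = √(2.538×10¹⁷/(4π×140.469)) = 1.20×10⁷ m.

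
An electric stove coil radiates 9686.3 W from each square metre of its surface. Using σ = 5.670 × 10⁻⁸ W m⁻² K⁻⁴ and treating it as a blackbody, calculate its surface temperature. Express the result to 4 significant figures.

T ≈ 642.9 K

I = σT⁴, so T = (I/σ)^(1/4) = (9686.3/(5.670×10⁻⁸))^(1/4) = 642.9 K.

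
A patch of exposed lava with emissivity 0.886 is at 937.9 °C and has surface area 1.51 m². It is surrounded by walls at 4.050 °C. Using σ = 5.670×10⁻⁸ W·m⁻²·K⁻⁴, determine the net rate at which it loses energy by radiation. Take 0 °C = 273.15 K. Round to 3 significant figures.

T = 937.9 °C + 273.15 = 1211.05 K.
Surroundings: T = 4.050 °C + 273.15 = 277.200 K.
Area A = 1.51 m².
Net radiated power P_net = εσA(T⁴ − T₀⁴) = 0.886×5.670×10⁻⁸×1.51×(1211.05⁴ − 277.200⁴).
T⁴ − T₀⁴ = 2.15104×10¹² − 5.90436×10⁹ = 2.14514×10¹² K⁴, so P_net = 1.63×10⁵ W.

Net loss ≈ 1.63×10⁵ W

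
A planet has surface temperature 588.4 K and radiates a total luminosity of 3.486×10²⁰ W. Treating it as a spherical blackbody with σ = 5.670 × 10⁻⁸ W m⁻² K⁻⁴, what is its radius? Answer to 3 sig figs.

R ≈ 6.39×10⁷ m

L = 4πR²σT⁴ ⇒ R = √(L/(4πσT⁴)).
σT⁴ = 6796.32 W/m², so R = √(3.486×10²⁰/(4π×6796.32)) = 6.39×10⁷ m.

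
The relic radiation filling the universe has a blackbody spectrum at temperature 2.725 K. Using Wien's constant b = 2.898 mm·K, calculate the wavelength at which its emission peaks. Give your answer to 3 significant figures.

Wien's displacement law: λ_max = b/T = (2.898×10⁻³ m·K)/(2.725 K) = 1.063×10⁻³ m.
That is 1.06 mm, in the microwave range.

λ_max ≈ 1.06 mm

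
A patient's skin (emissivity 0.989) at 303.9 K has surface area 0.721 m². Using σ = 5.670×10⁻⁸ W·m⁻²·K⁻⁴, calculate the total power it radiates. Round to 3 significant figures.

Area A = 0.721 m².
P = εσAT⁴ = 0.989 × 5.670×10⁻⁸ × 0.721 × (303.9)⁴ = 345 W.

P ≈ 345 W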